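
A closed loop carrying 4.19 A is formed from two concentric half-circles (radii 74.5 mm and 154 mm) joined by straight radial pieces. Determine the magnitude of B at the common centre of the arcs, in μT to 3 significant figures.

B ≈ 9.12 μT

The radial connectors point toward the centre, so dl × r̂ = 0 and they contribute nothing.
Each semicircle gives μ₀I/(4R): inner arc 1.77×10⁻⁵ T, outer arc 8.55×10⁻⁶ T.
The two arcs carry current in opposite angular senses, so their fields oppose: B = |1.77×10⁻⁵ − 8.55×10⁻⁶| = 9.12×10⁻⁶ T.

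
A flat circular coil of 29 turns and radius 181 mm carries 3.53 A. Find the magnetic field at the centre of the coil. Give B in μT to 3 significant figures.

B ≈ 355 μT

For an N-turn flat coil, B = Nμ₀I/(2R) with R = 0.181 m.
B = 29 × 1.23×10⁻⁵ T = 3.55×10⁻⁴ T.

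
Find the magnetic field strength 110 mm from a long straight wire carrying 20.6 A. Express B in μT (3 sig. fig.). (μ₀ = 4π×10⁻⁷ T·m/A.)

B ≈ 37.5 μT

For an infinitely long straight wire, B = μ₀I/(2πd).
B = (4π×10⁻⁷ × 20.6) / (2π × 0.11) = 3.75×10⁻⁵ T.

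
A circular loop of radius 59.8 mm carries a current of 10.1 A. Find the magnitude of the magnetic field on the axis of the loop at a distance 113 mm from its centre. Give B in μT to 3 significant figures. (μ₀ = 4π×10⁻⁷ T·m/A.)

B ≈ 10.9 μT

On the axis of a circular loop, B = μ₀IR² / [2(R²+z²)^(3/2)].
R² + z² = (0.0598)² + (0.113)² = 0.01635 m², and (R²+z²)^(3/2) = 2.09×10⁻³ m³.
B = (4π×10⁻⁷ × 10.1 × 0.003576) / (2 × 2.09×10⁻³) = 1.09×10⁻⁵ T.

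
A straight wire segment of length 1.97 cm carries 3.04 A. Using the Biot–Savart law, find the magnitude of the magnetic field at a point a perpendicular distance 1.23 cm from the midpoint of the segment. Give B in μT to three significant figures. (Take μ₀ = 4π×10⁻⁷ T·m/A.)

For a finite straight segment, B = (μ₀I/4πd)(sinθ₁ + sinθ₂), where θ₁, θ₂ are the angles from the perpendicular to each end.
The perpendicular from the point meets the wire at its midpoint, so each end is L/2 = 0.00985 m away along the wire.
sinθ₁ = 0.00985/√(0.00985²+0.0123²) = 0.6251; sinθ₂ = 0.00985/√(0.00985²+0.0123²) = 0.6251.
B = (4π×10⁻⁷ × 3.04) / (4π × 0.0123) × (0.6251 + 0.6251) = 3.09×10⁻⁵ T.

B ≈ 30.9 μT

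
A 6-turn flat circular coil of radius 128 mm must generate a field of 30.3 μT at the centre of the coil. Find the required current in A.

For an N-turn coil, B = Nμ₀I/(2R) with R = 0.128 m, so I = 2RB/(Nμ₀) = 2 × 0.128 × 3.03×10⁻⁵ / (6 × 4π×10⁻⁷) = 1.03 A.

I ≈ 1.03 A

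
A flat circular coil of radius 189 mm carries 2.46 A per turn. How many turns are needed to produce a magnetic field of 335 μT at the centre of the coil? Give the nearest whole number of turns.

N = 41

For an N-turn coil, B = Nμ₀I/(2R). A single turn gives B₁ = 8.18×10⁻⁶ T with R = 0.189 m.
N = B/B₁ = 3.35×10⁻⁴ / 8.18×10⁻⁶ = 40.96.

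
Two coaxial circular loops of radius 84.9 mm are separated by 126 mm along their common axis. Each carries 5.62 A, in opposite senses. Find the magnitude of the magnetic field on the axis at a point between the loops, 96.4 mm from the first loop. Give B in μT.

Each loop contributes B = μ₀IR²/[2(R²+z²)^(3/2)] on the axis, with z measured from that loop.
Loop 1 (z = 0.0964 m): B₁ = 1.20×10⁻⁵ T. Loop 2 (z = 0.0296 m): B₂ = 3.50×10⁻⁵ T.
The fields oppose: B = |B₁ − B₂| = 2.30×10⁻⁵ T.

B ≈ 23.0 μT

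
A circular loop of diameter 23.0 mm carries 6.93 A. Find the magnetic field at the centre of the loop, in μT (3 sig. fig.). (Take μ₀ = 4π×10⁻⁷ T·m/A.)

B ≈ 379 μT

At the centre of a circular loop the Biot–Savart law gives B = μ₀I/(2R) (so R = 0.0115 m).
B = (4π×10⁻⁷ × 6.93) / (2 × 0.0115) = 3.79×10⁻⁴ T.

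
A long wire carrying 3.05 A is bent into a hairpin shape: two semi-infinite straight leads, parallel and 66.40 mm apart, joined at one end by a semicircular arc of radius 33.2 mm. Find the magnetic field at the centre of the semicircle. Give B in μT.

The semicircular arc contributes B_arc = μ₀I·π/(4πR) = μ₀I/(4R) = 2.89×10⁻⁵ T.
Each semi-infinite lead is at perpendicular distance R = 0.0332 m from the centre, with the perpendicular foot at its near end, so it contributes μ₀I/(4πR); both point the same way, together 1.84×10⁻⁵ T.
Arc and leads all point the same direction: B = 2.89×10⁻⁵ + 1.84×10⁻⁵ = 4.72×10⁻⁵ T.

B ≈ 47.2 μT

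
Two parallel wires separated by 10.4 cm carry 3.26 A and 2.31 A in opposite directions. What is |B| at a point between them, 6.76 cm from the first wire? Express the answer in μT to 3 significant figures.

Each long wire gives B = μ₀I/(2πd). Distances are d₁ = 0.0676 m and d₂ = 0.0364 m.
B₁ = 9.64×10⁻⁶ T, B₂ = 1.27×10⁻⁵ T.
Between antiparallel currents both contributions point the same way, so they add. B = B₁ + B₂ = 9.64×10⁻⁶ + 1.27×10⁻⁵ = 2.23×10⁻⁵ T.

B ≈ 22.3 μT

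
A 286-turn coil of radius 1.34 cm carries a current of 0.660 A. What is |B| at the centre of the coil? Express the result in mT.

B ≈ 8.85 mT

For an N-turn flat coil, B = Nμ₀I/(2R) with R = 0.0134 m.
B = 286 × 3.09×10⁻⁵ T = 8.85×10⁻³ T.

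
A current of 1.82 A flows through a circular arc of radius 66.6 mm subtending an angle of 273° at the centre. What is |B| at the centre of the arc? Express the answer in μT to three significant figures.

B ≈ 13.0 μT

The Biot–Savart field of a circular arc at its centre is B = μ₀Iφ/(4πR), with φ = 4.765 rad.
B = (4π×10⁻⁷ × 1.82 × 4.765) / (4π × 0.0666) = 1.30×10⁻⁵ T.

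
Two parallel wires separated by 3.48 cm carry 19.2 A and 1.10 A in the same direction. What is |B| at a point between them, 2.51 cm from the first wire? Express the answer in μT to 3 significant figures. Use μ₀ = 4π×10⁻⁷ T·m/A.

Each long wire gives B = μ₀I/(2πd). Distances are d₁ = 0.0251 m and d₂ = 0.0097 m.
B₁ = 1.53×10⁻⁴ T, B₂ = 2.27×10⁻⁵ T.
Between parallel currents the two contributions point in opposite directions, so they subtract. B = |B₁ − B₂| = |1.53×10⁻⁴ − 2.27×10⁻⁵| = 1.30×10⁻⁴ T.

B ≈ 130 μT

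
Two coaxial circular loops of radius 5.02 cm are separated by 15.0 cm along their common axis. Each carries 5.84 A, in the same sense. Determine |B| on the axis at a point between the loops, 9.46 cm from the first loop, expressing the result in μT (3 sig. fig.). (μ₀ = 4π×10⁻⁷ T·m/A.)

Each loop contributes B = μ₀IR²/[2(R²+z²)^(3/2)] on the axis, with z measured from that loop.
Loop 1 (z = 0.0946 m): B₁ = 7.53×10⁻⁶ T. Loop 2 (z = 0.0554 m): B₂ = 2.21×10⁻⁵ T.
The fields add: B = B₁ + B₂ = 2.97×10⁻⁵ T.

B ≈ 29.7 μT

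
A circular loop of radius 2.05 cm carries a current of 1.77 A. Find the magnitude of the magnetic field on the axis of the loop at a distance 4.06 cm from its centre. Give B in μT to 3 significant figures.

On the axis of a circular loop, B = μ₀IR² / [2(R²+z²)^(3/2)].
R² + z² = (0.0205)² + (0.0406)² = 0.002069 m², and (R²+z²)^(3/2) = 9.41×10⁻⁵ m³.
B = (4π×10⁻⁷ × 1.77 × 0.0004202) / (2 × 9.41×10⁻⁵) = 4.97×10⁻⁶ T.

B ≈ 4.97 μT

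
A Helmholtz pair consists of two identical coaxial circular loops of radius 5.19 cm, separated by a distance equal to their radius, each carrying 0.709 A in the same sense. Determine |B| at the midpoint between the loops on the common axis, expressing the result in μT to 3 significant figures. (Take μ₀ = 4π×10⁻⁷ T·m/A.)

Each loop contributes B = μ₀IR²/[2(R²+z²)^(3/2)] on the axis, with z measured from that loop.
Loop 1 (z = 0.02595 m): B₁ = 6.14×10⁻⁶ T. Loop 2 (z = 0.02595 m): B₂ = 6.14×10⁻⁶ T.
The fields add: B = B₁ + B₂ = 1.23×10⁻⁵ T.

B ≈ 12.3 μT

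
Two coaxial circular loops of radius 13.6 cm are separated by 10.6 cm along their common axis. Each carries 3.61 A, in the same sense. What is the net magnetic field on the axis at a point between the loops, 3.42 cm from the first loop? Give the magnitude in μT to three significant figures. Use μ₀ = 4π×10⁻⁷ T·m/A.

Each loop contributes B = μ₀IR²/[2(R²+z²)^(3/2)] on the axis, with z measured from that loop.
Loop 1 (z = 0.0342 m): B₁ = 1.52×10⁻⁵ T. Loop 2 (z = 0.0718 m): B₂ = 1.15×10⁻⁵ T.
The fields add: B = B₁ + B₂ = 2.67×10⁻⁵ T.

B ≈ 26.7 μT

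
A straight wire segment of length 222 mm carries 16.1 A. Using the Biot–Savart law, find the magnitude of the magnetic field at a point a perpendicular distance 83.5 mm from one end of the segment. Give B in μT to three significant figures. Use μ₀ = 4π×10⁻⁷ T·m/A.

For a finite straight segment, B = (μ₀I/4πd)(sinθ₁ + sinθ₂), where θ₁, θ₂ are the angles from the perpendicular to each end.
The perpendicular foot is at one end, so the two end-offsets along the wire are 0 and L = 0.222 m.
sinθ₁ = 0/√(0²+0.0835²) = 0.0000; sinθ₂ = 0.222/√(0.222²+0.0835²) = 0.9360.
B = (4π×10⁻⁷ × 16.1) / (4π × 0.0835) × (0.0000 + 0.9360) = 1.80×10⁻⁵ T.

B ≈ 18.0 μT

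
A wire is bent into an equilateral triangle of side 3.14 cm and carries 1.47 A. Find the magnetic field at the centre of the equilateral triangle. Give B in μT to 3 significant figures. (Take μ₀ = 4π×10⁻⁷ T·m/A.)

Each side is a finite straight segment at perpendicular distance d = a/(2 tan(π/3)) = 0.009064 m from the centre, with end-angles ±π/3.
One side contributes B₁ = (μ₀I/4πd)·2 sin(π/3) = 2.81×10⁻⁵ T.
All 3 sides add in the same direction: B = 3 × 2.81×10⁻⁵ = 8.43×10⁻⁵ T.

B ≈ 84.3 μT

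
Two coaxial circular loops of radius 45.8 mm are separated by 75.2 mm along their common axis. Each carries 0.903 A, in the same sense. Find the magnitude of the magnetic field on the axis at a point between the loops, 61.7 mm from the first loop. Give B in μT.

Each loop contributes B = μ₀IR²/[2(R²+z²)^(3/2)] on the axis, with z measured from that loop.
Loop 1 (z = 0.0617 m): B₁ = 2.62×10⁻⁶ T. Loop 2 (z = 0.0135 m): B₂ = 1.09×10⁻⁵ T.
The fields add: B = B₁ + B₂ = 1.36×10⁻⁵ T.

B ≈ 13.6 μT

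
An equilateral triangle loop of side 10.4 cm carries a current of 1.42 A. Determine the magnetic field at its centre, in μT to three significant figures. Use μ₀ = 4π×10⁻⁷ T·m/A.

Each side is a finite straight segment at perpendicular distance d = a/(2 tan(π/3)) = 0.03002 m from the centre, with end-angles ±π/3.
One side contributes B₁ = (μ₀I/4πd)·2 sin(π/3) = 8.19×10⁻⁶ T.
All 3 sides add in the same direction: B = 3 × 8.19×10⁻⁶ = 2.46×10⁻⁵ T.

B ≈ 24.6 μT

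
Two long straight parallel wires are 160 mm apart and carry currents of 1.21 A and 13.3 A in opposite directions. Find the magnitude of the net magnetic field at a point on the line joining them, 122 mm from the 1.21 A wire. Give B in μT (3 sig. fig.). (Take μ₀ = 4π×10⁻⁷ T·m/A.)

B ≈ 72.0 μT

Each long wire gives B = μ₀I/(2πd). Distances are d₁ = 0.122 m and d₂ = 0.038 m.
B₁ = 1.98×10⁻⁶ T, B₂ = 7.00×10⁻⁵ T.
Between antiparallel currents both contributions point the same way, so they add. B = B₁ + B₂ = 1.98×10⁻⁶ + 7.00×10⁻⁵ = 7.20×10⁻⁵ T.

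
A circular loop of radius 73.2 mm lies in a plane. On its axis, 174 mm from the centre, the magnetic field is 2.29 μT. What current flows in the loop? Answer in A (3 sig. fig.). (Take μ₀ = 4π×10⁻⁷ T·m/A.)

On the axis of a loop, B = μ₀IR²/[2(R²+z²)^(3/2)], so I = 2B(R²+z²)^(3/2)/(μ₀R²).
R² + z² = 0.005358 + 0.03028 = 0.03563 m²; raised to 3/2 gives 6.73×10⁻³ m³.
I = 2 × 2.29×10⁻⁶ × 6.73×10⁻³ / (1.26×10⁻⁶ × 0.005358) = 4.58 A.

I ≈ 4.58 A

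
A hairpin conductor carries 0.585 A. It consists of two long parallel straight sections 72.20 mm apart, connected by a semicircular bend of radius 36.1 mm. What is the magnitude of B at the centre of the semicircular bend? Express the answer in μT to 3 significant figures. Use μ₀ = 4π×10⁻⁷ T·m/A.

B ≈ 8.33 μT

The semicircular arc contributes B_arc = μ₀I·π/(4πR) = μ₀I/(4R) = 5.09×10⁻⁶ T.
Each semi-infinite lead is at perpendicular distance R = 0.0361 m from the centre, with the perpendicular foot at its near end, so it contributes μ₀I/(4πR); both point the same way, together 3.24×10⁻⁶ T.
Arc and leads all point the same direction: B = 5.09×10⁻⁶ + 3.24×10⁻⁶ = 8.33×10⁻⁶ T.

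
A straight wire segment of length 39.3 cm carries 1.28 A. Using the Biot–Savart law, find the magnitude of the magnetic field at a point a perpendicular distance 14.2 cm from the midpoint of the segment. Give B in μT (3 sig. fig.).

For a finite straight segment, B = (μ₀I/4πd)(sinθ₁ + sinθ₂), where θ₁, θ₂ are the angles from the perpendicular to each end.
The perpendicular from the point meets the wire at its midpoint, so each end is L/2 = 0.1965 m away along the wire.
sinθ₁ = 0.1965/√(0.1965²+0.142²) = 0.8105; sinθ₂ = 0.1965/√(0.1965²+0.142²) = 0.8105.
B = (4π×10⁻⁷ × 1.28) / (4π × 0.142) × (0.8105 + 0.8105) = 1.46×10⁻⁶ T.

B ≈ 1.46 μT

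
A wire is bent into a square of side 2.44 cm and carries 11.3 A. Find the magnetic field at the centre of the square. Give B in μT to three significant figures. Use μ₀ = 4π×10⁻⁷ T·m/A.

Each side is a finite straight segment at perpendicular distance d = a/(2 tan(π/4)) = 0.0122 m from the centre, with end-angles ±π/4.
One side contributes B₁ = (μ₀I/4πd)·2 sin(π/4) = 1.31×10⁻⁴ T.
All 4 sides add in the same direction: B = 4 × 1.31×10⁻⁴ = 5.24×10⁻⁴ T.

B ≈ 524 μT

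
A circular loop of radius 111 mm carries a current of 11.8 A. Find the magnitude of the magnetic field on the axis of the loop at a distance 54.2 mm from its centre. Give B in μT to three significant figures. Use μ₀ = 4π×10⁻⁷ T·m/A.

On the axis of a circular loop, B = μ₀IR² / [2(R²+z²)^(3/2)].
R² + z² = (0.111)² + (0.0542)² = 0.01526 m², and (R²+z²)^(3/2) = 1.88×10⁻³ m³.
B = (4π×10⁻⁷ × 11.8 × 0.01232) / (2 × 1.88×10⁻³) = 4.85×10⁻⁵ T.

B ≈ 48.5 μT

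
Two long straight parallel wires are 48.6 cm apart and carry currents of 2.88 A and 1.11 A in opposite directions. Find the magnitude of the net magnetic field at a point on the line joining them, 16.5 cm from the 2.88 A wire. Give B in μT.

B ≈ 4.18 μT

Each long wire gives B = μ₀I/(2πd). Distances are d₁ = 0.165 m and d₂ = 0.321 m.
B₁ = 3.49×10⁻⁶ T, B₂ = 6.92×10⁻⁷ T.
Between antiparallel currents both contributions point the same way, so they add. B = B₁ + B₂ = 3.49×10⁻⁶ + 6.92×10⁻⁷ = 4.18×10⁻⁶ T.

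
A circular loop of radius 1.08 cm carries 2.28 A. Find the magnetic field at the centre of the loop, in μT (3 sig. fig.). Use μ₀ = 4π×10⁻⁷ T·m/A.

At the centre of a circular loop the Biot–Savart law gives B = μ₀I/(2R).
B = (4π×10⁻⁷ × 2.28) / (2 × 0.0108) = 1.33×10⁻⁴ T.

B ≈ 133 μT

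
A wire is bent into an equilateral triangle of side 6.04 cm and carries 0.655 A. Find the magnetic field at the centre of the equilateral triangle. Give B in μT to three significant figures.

Each side is a finite straight segment at perpendicular distance d = a/(2 tan(π/3)) = 0.01744 m from the centre, with end-angles ±π/3.
One side contributes B₁ = (μ₀I/4πd)·2 sin(π/3) = 6.51×10⁻⁶ T.
All 3 sides add in the same direction: B = 3 × 6.51×10⁻⁶ = 1.95×10⁻⁵ T.

B ≈ 19.5 μT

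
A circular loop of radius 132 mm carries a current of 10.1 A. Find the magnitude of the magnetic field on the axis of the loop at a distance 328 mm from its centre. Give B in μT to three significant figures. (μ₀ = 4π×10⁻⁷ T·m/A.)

On the axis of a circular loop, B = μ₀IR² / [2(R²+z²)^(3/2)].
R² + z² = (0.132)² + (0.328)² = 0.125 m², and (R²+z²)^(3/2) = 4.42×10⁻² m³.
B = (4π×10⁻⁷ × 10.1 × 0.01742) / (2 × 4.42×10⁻²) = 2.50×10⁻⁶ T.

B ≈ 2.50 μT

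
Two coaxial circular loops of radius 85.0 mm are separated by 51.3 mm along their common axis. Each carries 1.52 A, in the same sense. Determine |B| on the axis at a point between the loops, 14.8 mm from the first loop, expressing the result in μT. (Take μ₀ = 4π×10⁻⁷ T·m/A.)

Each loop contributes B = μ₀IR²/[2(R²+z²)^(3/2)] on the axis, with z measured from that loop.
Loop 1 (z = 0.0148 m): B₁ = 1.07×10⁻⁵ T. Loop 2 (z = 0.0365 m): B₂ = 8.72×10⁻⁶ T.
The fields add: B = B₁ + B₂ = 1.95×10⁻⁵ T.

B ≈ 19.5 μT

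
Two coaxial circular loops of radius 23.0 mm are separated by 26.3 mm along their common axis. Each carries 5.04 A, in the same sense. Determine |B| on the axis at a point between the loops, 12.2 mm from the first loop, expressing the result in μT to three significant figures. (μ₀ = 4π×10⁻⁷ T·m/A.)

B ≈ 180 μT

Each loop contributes B = μ₀IR²/[2(R²+z²)^(3/2)] on the axis, with z measured from that loop.
Loop 1 (z = 0.0122 m): B₁ = 9.49×10⁻⁵ T. Loop 2 (z = 0.0141 m): B₂ = 8.53×10⁻⁵ T.
The fields add: B = B₁ + B₂ = 1.80×10⁻⁴ T.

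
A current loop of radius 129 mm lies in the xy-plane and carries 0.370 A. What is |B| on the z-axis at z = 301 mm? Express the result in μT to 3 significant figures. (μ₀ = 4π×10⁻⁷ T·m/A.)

On the axis of a circular loop, B = μ₀IR² / [2(R²+z²)^(3/2)].
R² + z² = (0.129)² + (0.301)² = 0.1072 m², and (R²+z²)^(3/2) = 3.51×10⁻² m³.
B = (4π×10⁻⁷ × 0.370 × 0.01664) / (2 × 3.51×10⁻²) = 1.10×10⁻⁷ T.

B ≈ 0.110 μT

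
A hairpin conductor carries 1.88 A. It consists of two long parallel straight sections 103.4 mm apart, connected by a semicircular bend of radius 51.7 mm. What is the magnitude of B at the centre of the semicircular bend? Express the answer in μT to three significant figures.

The semicircular arc contributes B_arc = μ₀I·π/(4πR) = μ₀I/(4R) = 1.14×10⁻⁵ T.
Each semi-infinite lead is at perpendicular distance R = 0.0517 m from the centre, with the perpendicular foot at its near end, so it contributes μ₀I/(4πR); both point the same way, together 7.27×10⁻⁶ T.
Arc and leads all point the same direction: B = 1.14×10⁻⁵ + 7.27×10⁻⁶ = 1.87×10⁻⁵ T.

B ≈ 18.7 μT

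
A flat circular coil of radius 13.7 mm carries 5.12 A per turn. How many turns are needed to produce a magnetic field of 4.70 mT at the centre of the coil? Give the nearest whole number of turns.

N = 20

For an N-turn coil, B = Nμ₀I/(2R). A single turn gives B₁ = 2.35×10⁻⁴ T with R = 0.0137 m.
N = B/B₁ = 4.70×10⁻³ / 2.35×10⁻⁴ = 20.02.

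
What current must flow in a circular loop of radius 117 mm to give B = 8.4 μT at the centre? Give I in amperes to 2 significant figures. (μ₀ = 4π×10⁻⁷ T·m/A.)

I ≈ 1.6 A

At the centre of a circular loop B = μ₀I/(2R), so I = 2RB/μ₀.
With R = 0.117 m, I = 2 × 0.117 × 8.40×10⁻⁶ / (4π×10⁻⁷) = 1.56 A.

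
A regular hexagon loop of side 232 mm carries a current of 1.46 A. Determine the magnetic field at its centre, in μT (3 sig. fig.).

B ≈ 4.36 μT

Each side is a finite straight segment at perpendicular distance d = a/(2 tan(π/6)) = 0.2009 m from the centre, with end-angles ±π/6.
One side contributes B₁ = (μ₀I/4πd)·2 sin(π/6) = 7.27×10⁻⁷ T.
All 6 sides add in the same direction: B = 6 × 7.27×10⁻⁷ = 4.36×10⁻⁶ T.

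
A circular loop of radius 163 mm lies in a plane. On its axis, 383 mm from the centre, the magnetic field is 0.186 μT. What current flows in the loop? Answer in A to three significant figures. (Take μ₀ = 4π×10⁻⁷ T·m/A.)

On the axis of a loop, B = μ₀IR²/[2(R²+z²)^(3/2)], so I = 2B(R²+z²)^(3/2)/(μ₀R²).
R² + z² = 0.02657 + 0.1467 = 0.1733 m²; raised to 3/2 gives 7.21×10⁻² m³.
I = 2 × 1.86×10⁻⁷ × 7.21×10⁻² / (1.26×10⁻⁶ × 0.02657) = 0.804 A.

I ≈ 0.804 A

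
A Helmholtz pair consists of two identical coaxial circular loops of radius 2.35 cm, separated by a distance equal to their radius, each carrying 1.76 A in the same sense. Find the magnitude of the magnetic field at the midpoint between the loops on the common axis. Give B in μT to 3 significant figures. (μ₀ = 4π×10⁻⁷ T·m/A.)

B ≈ 67.3 μT

Each loop contributes B = μ₀IR²/[2(R²+z²)^(3/2)] on the axis, with z measured from that loop.
Loop 1 (z = 0.01175 m): B₁ = 3.37×10⁻⁵ T. Loop 2 (z = 0.01175 m): B₂ = 3.37×10⁻⁵ T.
The fields add: B = B₁ + B₂ = 6.73×10⁻⁵ T.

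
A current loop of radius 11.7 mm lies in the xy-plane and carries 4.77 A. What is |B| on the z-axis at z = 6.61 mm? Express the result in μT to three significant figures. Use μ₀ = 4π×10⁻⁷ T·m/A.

B ≈ 169 μT

On the axis of a circular loop, B = μ₀IR² / [2(R²+z²)^(3/2)].
R² + z² = (0.0117)² + (0.00661)² = 0.0001806 m², and (R²+z²)^(3/2) = 2.43×10⁻⁶ m³.
B = (4π×10⁻⁷ × 4.77 × 0.0001369) / (2 × 2.43×10⁻⁶) = 1.69×10⁻⁴ T.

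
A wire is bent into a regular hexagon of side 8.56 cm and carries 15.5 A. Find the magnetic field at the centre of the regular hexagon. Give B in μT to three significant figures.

Each side is a finite straight segment at perpendicular distance d = a/(2 tan(π/6)) = 0.07413 m from the centre, with end-angles ±π/6.
One side contributes B₁ = (μ₀I/4πd)·2 sin(π/6) = 2.09×10⁻⁵ T.
All 6 sides add in the same direction: B = 6 × 2.09×10⁻⁵ = 1.25×10⁻⁴ T.

B ≈ 125 μT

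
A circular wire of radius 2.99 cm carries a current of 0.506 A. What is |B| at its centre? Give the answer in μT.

B ≈ 10.6 μT

At the centre of a circular loop the Biot–Savart law gives B = μ₀I/(2R).
B = (4π×10⁻⁷ × 0.506) / (2 × 0.0299) = 1.06×10⁻⁵ T.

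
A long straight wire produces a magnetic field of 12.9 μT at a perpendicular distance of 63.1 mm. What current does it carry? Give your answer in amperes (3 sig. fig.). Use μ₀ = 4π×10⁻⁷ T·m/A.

I ≈ 4.07 A

For a long straight wire B = μ₀I/(2πd), so I = 2πdB/μ₀.
I = 2π × 0.0631 × 1.29×10⁻⁵ / (4π×10⁻⁷) = 4.07 A.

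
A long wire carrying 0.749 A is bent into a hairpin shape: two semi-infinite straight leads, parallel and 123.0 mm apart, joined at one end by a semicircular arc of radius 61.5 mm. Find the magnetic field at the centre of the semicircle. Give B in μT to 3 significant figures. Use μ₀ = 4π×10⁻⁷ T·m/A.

B ≈ 6.26 μT

The semicircular arc contributes B_arc = μ₀I·π/(4πR) = μ₀I/(4R) = 3.83×10⁻⁶ T.
Each semi-infinite lead is at perpendicular distance R = 0.0615 m from the centre, with the perpendicular foot at its near end, so it contributes μ₀I/(4πR); both point the same way, together 2.44×10⁻⁶ T.
Arc and leads all point the same direction: B = 3.83×10⁻⁶ + 2.44×10⁻⁶ = 6.26×10⁻⁶ T.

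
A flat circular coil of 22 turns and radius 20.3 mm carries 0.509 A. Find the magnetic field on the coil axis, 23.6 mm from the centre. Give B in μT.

B ≈ 96.1 μT

For an N-turn flat coil, B = Nμ₀IR²/[2(R²+z²)^(3/2)] with R = 0.0203 m, z = 0.0236 m.
B = 22 × 4.37×10⁻⁶ T = 9.61×10⁻⁵ T.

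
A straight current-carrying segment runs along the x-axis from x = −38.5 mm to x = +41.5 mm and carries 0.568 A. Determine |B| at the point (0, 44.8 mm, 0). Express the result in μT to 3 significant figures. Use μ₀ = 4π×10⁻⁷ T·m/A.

B ≈ 1.69 μT

For a finite straight segment, B = (μ₀I/4πd)(sinθ₁ + sinθ₂), where θ₁, θ₂ are the angles from the perpendicular to each end.
The perpendicular distance is d = 0.0448 m; the end-offsets along the wire are a = 0.0385 m and b = 0.0415 m.
sinθ₁ = 0.0385/√(0.0385²+0.0448²) = 0.6518; sinθ₂ = 0.0415/√(0.0415²+0.0448²) = 0.6796.
B = (4π×10⁻⁷ × 0.568) / (4π × 0.0448) × (0.6518 + 0.6796) = 1.69×10⁻⁶ T.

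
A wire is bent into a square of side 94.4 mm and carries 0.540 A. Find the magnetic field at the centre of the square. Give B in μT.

Each side is a finite straight segment at perpendicular distance d = a/(2 tan(π/4)) = 0.0472 m from the centre, with end-angles ±π/4.
One side contributes B₁ = (μ₀I/4πd)·2 sin(π/4) = 1.62×10⁻⁶ T.
All 4 sides add in the same direction: B = 4 × 1.62×10⁻⁶ = 6.47×10⁻⁶ T.

B ≈ 6.47 μT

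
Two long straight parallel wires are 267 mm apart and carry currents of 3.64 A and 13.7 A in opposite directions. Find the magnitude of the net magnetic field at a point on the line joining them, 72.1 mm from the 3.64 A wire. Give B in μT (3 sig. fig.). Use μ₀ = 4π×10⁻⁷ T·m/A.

B ≈ 24.2 μT

Each long wire gives B = μ₀I/(2πd). Distances are d₁ = 0.0721 m and d₂ = 0.1949 m.
B₁ = 1.01×10⁻⁵ T, B₂ = 1.41×10⁻⁵ T.
Between antiparallel currents both contributions point the same way, so they add. B = B₁ + B₂ = 1.01×10⁻⁵ + 1.41×10⁻⁵ = 2.42×10⁻⁵ T.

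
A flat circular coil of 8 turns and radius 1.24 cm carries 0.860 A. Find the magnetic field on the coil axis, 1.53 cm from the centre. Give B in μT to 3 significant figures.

B ≈ 87.0 μT

For an N-turn flat coil, B = Nμ₀IR²/[2(R²+z²)^(3/2)] with R = 0.0124 m, z = 0.0153 m.
B = 8 × 1.09×10⁻⁵ T = 8.70×10⁻⁵ T.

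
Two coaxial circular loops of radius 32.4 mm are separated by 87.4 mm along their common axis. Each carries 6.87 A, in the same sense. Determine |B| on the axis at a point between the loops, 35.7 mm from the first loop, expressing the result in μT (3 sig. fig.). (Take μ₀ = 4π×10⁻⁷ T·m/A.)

B ≈ 60.4 μT

Each loop contributes B = μ₀IR²/[2(R²+z²)^(3/2)] on the axis, with z measured from that loop.
Loop 1 (z = 0.0357 m): B₁ = 4.04×10⁻⁵ T. Loop 2 (z = 0.0517 m): B₂ = 2.00×10⁻⁵ T.
The fields add: B = B₁ + B₂ = 6.04×10⁻⁵ T.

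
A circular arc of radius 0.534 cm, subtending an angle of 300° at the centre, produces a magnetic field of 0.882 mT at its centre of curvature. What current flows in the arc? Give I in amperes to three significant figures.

I ≈ 9.00 A

For a circular arc, B = μ₀Iφ/(4πR) with φ in radians; here φ = 5.236 rad.
So I = 4πRB/(μ₀φ) = 4π × 0.00534 × 8.82×10⁻⁴ / (4π×10⁻⁷ × 5.236) = 9.00 A.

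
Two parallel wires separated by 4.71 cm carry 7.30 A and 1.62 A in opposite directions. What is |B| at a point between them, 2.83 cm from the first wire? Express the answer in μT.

B ≈ 68.8 μT

Each long wire gives B = μ₀I/(2πd). Distances are d₁ = 0.0283 m and d₂ = 0.0188 m.
B₁ = 5.16×10⁻⁵ T, B₂ = 1.72×10⁻⁵ T.
Between antiparallel currents both contributions point the same way, so they add. B = B₁ + B₂ = 5.16×10⁻⁵ + 1.72×10⁻⁵ = 6.88×10⁻⁵ T.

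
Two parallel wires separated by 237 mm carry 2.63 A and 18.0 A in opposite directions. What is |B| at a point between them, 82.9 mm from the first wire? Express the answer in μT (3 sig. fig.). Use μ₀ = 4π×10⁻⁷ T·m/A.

B ≈ 29.7 μT

Each long wire gives B = μ₀I/(2πd). Distances are d₁ = 0.0829 m and d₂ = 0.1541 m.
B₁ = 6.34×10⁻⁶ T, B₂ = 2.34×10⁻⁵ T.
Between antiparallel currents both contributions point the same way, so they add. B = B₁ + B₂ = 6.34×10⁻⁶ + 2.34×10⁻⁵ = 2.97×10⁻⁵ T.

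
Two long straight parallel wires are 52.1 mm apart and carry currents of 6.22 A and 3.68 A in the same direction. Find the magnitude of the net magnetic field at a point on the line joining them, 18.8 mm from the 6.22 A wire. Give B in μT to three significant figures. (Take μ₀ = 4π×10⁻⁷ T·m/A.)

Each long wire gives B = μ₀I/(2πd). Distances are d₁ = 0.0188 m and d₂ = 0.0333 m.
B₁ = 6.62×10⁻⁵ T, B₂ = 2.21×10⁻⁵ T.
Between parallel currents the two contributions point in opposite directions, so they subtract. B = |B₁ − B₂| = |6.62×10⁻⁵ − 2.21×10⁻⁵| = 4.41×10⁻⁵ T.

B ≈ 44.1 μT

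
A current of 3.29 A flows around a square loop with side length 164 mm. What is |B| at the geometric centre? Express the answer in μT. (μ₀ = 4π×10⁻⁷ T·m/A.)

Each side is a finite straight segment at perpendicular distance d = a/(2 tan(π/4)) = 0.082 m from the centre, with end-angles ±π/4.
One side contributes B₁ = (μ₀I/4πd)·2 sin(π/4) = 5.67×10⁻⁶ T.
All 4 sides add in the same direction: B = 4 × 5.67×10⁻⁶ = 2.27×10⁻⁵ T.

B ≈ 22.7 μT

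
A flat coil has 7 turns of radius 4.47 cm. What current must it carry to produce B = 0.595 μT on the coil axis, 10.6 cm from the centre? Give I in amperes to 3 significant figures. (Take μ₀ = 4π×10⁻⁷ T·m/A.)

I ≈ 0.103 A

For an N-turn coil, B = Nμ₀IR²/[2(R²+z²)^(3/2)] with R = 0.0447 m, z = 0.106 m, so I = 2B(R²+z²)^(3/2)/(Nμ₀R²) = 2 × 5.95×10⁻⁷ × 1.52×10⁻³ / (7 × 4π×10⁻⁷ × 0.001998) = 0.103 A.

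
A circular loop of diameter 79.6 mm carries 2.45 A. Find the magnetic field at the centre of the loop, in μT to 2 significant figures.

B ≈ 39 μT

At the centre of a circular loop the Biot–Savart law gives B = μ₀I/(2R) (so R = 0.0398 m).
B = (4π×10⁻⁷ × 2.45) / (2 × 0.0398) = 3.87×10⁻⁵ T.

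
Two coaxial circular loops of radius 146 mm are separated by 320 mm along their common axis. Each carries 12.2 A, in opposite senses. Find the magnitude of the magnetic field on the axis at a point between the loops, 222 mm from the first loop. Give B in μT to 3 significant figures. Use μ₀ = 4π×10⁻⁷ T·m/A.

B ≈ 21.3 μT

Each loop contributes B = μ₀IR²/[2(R²+z²)^(3/2)] on the axis, with z measured from that loop.
Loop 1 (z = 0.222 m): B₁ = 8.71×10⁻⁶ T. Loop 2 (z = 0.098 m): B₂ = 3.01×10⁻⁵ T.
The fields oppose: B = |B₁ − B₂| = 2.13×10⁻⁵ T.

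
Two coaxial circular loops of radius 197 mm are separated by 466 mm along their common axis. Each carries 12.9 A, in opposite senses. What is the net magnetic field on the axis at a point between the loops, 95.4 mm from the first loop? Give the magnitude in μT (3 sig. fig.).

Each loop contributes B = μ₀IR²/[2(R²+z²)^(3/2)] on the axis, with z measured from that loop.
Loop 1 (z = 0.0954 m): B₁ = 3.00×10⁻⁵ T. Loop 2 (z = 0.3706 m): B₂ = 4.25×10⁻⁶ T.
The fields oppose: B = |B₁ − B₂| = 2.57×10⁻⁵ T.

B ≈ 25.7 μT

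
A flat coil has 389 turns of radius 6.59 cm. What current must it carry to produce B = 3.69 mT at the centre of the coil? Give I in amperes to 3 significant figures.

For an N-turn coil, B = Nμ₀I/(2R) with R = 0.0659 m, so I = 2RB/(Nμ₀) = 2 × 0.0659 × 3.69×10⁻³ / (389 × 4π×10⁻⁷) = 0.995 A.

I ≈ 0.995 A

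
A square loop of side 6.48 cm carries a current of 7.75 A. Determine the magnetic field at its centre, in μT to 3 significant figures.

B ≈ 135 μT

Each side is a finite straight segment at perpendicular distance d = a/(2 tan(π/4)) = 0.0324 m from the centre, with end-angles ±π/4.
One side contributes B₁ = (μ₀I/4πd)·2 sin(π/4) = 3.38×10⁻⁵ T.
All 4 sides add in the same direction: B = 4 × 3.38×10⁻⁵ = 1.35×10⁻⁴ T.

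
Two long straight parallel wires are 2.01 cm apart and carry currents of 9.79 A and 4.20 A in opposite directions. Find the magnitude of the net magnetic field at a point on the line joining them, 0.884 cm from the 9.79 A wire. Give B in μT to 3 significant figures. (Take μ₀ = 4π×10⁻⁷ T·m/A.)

B ≈ 296 μT

Each long wire gives B = μ₀I/(2πd). Distances are d₁ = 0.00884 m and d₂ = 0.01126 m.
B₁ = 2.21×10⁻⁴ T, B₂ = 7.46×10⁻⁵ T.
Between antiparallel currents both contributions point the same way, so they add. B = B₁ + B₂ = 2.21×10⁻⁴ + 7.46×10⁻⁵ = 2.96×10⁻⁴ T.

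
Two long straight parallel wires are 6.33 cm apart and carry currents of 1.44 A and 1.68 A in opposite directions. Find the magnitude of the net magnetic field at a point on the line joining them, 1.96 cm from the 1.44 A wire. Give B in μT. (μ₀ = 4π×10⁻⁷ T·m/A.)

B ≈ 22.4 μT

Each long wire gives B = μ₀I/(2πd). Distances are d₁ = 0.0196 m and d₂ = 0.0437 m.
B₁ = 1.47×10⁻⁵ T, B₂ = 7.69×10⁻⁶ T.
Between antiparallel currents both contributions point the same way, so they add. B = B₁ + B₂ = 1.47×10⁻⁵ + 7.69×10⁻⁶ = 2.24×10⁻⁵ T.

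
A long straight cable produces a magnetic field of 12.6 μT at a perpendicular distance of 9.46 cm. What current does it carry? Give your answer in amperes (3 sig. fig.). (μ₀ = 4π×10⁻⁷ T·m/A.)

I ≈ 5.96 A

For a long straight wire B = μ₀I/(2πd), so I = 2πdB/μ₀.
I = 2π × 0.0946 × 1.26×10⁻⁵ / (4π×10⁻⁷) = 5.96 A.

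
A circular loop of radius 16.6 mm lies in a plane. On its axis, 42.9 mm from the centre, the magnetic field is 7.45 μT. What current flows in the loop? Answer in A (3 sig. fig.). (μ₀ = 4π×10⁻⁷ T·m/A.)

I ≈ 4.19 A

On the axis of a loop, B = μ₀IR²/[2(R²+z²)^(3/2)], so I = 2B(R²+z²)^(3/2)/(μ₀R²).
R² + z² = 0.0002756 + 0.00184 = 0.002116 m²; raised to 3/2 gives 9.73×10⁻⁵ m³.
I = 2 × 7.45×10⁻⁶ × 9.73×10⁻⁵ / (1.26×10⁻⁶ × 0.0002756) = 4.19 A.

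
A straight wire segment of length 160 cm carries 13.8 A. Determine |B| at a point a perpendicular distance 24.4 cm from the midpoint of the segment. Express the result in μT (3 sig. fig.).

B ≈ 10.8 μT

For a finite straight segment, B = (μ₀I/4πd)(sinθ₁ + sinθ₂), where θ₁, θ₂ are the angles from the perpendicular to each end.
The perpendicular from the point meets the wire at its midpoint, so each end is L/2 = 0.8 m away along the wire.
sinθ₁ = 0.8/√(0.8²+0.244²) = 0.9565; sinθ₂ = 0.8/√(0.8²+0.244²) = 0.9565.
B = (4π×10⁻⁷ × 13.8) / (4π × 0.244) × (0.9565 + 0.9565) = 1.08×10⁻⁵ T.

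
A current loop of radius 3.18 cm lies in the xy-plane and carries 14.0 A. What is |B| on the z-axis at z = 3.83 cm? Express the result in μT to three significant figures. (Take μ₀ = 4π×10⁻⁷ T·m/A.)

B ≈ 72.1 μT

On the axis of a circular loop, B = μ₀IR² / [2(R²+z²)^(3/2)].
R² + z² = (0.0318)² + (0.0383)² = 0.002478 m², and (R²+z²)^(3/2) = 1.23×10⁻⁴ m³.
B = (4π×10⁻⁷ × 14.0 × 0.001011) / (2 × 1.23×10⁻⁴) = 7.21×10⁻⁵ T.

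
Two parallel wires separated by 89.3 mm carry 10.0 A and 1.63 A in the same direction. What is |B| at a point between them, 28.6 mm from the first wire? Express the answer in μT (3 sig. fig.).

B ≈ 64.6 μT

Each long wire gives B = μ₀I/(2πd). Distances are d₁ = 0.0286 m and d₂ = 0.0607 m.
B₁ = 6.99×10⁻⁵ T, B₂ = 5.37×10⁻⁶ T.
Between parallel currents the two contributions point in opposite directions, so they subtract. B = |B₁ − B₂| = |6.99×10⁻⁵ − 5.37×10⁻⁶| = 6.46×10⁻⁵ T.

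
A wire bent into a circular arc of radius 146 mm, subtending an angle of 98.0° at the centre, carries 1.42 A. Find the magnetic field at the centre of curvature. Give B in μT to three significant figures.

B ≈ 1.66 μT

The Biot–Savart field of a circular arc at its centre is B = μ₀Iφ/(4πR), with φ = 1.71 rad.
B = (4π×10⁻⁷ × 1.42 × 1.71) / (4π × 0.146) = 1.66×10⁻⁶ T.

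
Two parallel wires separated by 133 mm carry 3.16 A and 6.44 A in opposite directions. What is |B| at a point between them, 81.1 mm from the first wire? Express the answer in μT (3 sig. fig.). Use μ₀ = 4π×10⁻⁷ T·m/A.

Each long wire gives B = μ₀I/(2πd). Distances are d₁ = 0.0811 m and d₂ = 0.0519 m.
B₁ = 7.79×10⁻⁶ T, B₂ = 2.48×10⁻⁵ T.
Between antiparallel currents both contributions point the same way, so they add. B = B₁ + B₂ = 7.79×10⁻⁶ + 2.48×10⁻⁵ = 3.26×10⁻⁵ T.

B ≈ 32.6 μT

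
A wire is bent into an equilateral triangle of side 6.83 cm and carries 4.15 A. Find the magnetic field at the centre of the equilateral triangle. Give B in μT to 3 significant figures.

B ≈ 109 μT

Each side is a finite straight segment at perpendicular distance d = a/(2 tan(π/3)) = 0.01972 m from the centre, with end-angles ±π/3.
One side contributes B₁ = (μ₀I/4πd)·2 sin(π/3) = 3.65×10⁻⁵ T.
All 3 sides add in the same direction: B = 3 × 3.65×10⁻⁵ = 1.09×10⁻⁴ T.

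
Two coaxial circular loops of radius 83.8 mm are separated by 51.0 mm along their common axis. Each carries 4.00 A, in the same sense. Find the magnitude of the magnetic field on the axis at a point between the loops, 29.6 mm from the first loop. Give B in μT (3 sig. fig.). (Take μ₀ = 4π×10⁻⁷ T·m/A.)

Each loop contributes B = μ₀IR²/[2(R²+z²)^(3/2)] on the axis, with z measured from that loop.
Loop 1 (z = 0.0296 m): B₁ = 2.51×10⁻⁵ T. Loop 2 (z = 0.0214 m): B₂ = 2.73×10⁻⁵ T.
The fields add: B = B₁ + B₂ = 5.24×10⁻⁵ T.

B ≈ 52.4 μT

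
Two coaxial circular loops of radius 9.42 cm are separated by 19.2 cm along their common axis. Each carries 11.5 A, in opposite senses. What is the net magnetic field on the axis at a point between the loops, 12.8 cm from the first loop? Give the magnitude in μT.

Each loop contributes B = μ₀IR²/[2(R²+z²)^(3/2)] on the axis, with z measured from that loop.
Loop 1 (z = 0.128 m): B₁ = 1.60×10⁻⁵ T. Loop 2 (z = 0.064 m): B₂ = 4.34×10⁻⁵ T.
The fields oppose: B = |B₁ − B₂| = 2.74×10⁻⁵ T.

B ≈ 27.4 μT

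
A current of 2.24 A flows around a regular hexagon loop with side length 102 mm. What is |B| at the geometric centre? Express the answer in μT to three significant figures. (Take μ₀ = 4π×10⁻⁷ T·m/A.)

B ≈ 15.2 μT

Each side is a finite straight segment at perpendicular distance d = a/(2 tan(π/6)) = 0.08833 m from the centre, with end-angles ±π/6.
One side contributes B₁ = (μ₀I/4πd)·2 sin(π/6) = 2.54×10⁻⁶ T.
All 6 sides add in the same direction: B = 6 × 2.54×10⁻⁶ = 1.52×10⁻⁵ T.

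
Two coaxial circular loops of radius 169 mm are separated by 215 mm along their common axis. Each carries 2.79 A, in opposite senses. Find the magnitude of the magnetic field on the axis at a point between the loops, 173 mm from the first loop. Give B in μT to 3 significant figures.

Each loop contributes B = μ₀IR²/[2(R²+z²)^(3/2)] on the axis, with z measured from that loop.
Loop 1 (z = 0.173 m): B₁ = 3.54×10⁻⁶ T. Loop 2 (z = 0.042 m): B₂ = 9.48×10⁻⁶ T.
The fields oppose: B = |B₁ − B₂| = 5.94×10⁻⁶ T.

B ≈ 5.94 μT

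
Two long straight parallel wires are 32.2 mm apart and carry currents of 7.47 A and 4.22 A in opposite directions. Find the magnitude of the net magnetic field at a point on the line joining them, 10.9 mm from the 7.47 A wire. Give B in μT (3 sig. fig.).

Each long wire gives B = μ₀I/(2πd). Distances are d₁ = 0.0109 m and d₂ = 0.0213 m.
B₁ = 1.37×10⁻⁴ T, B₂ = 3.96×10⁻⁵ T.
Between antiparallel currents both contributions point the same way, so they add. B = B₁ + B₂ = 1.37×10⁻⁴ + 3.96×10⁻⁵ = 1.77×10⁻⁴ T.

B ≈ 177 μT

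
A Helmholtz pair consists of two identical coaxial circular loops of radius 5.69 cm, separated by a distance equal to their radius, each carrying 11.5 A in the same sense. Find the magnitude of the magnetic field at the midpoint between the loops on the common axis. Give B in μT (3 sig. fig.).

Each loop contributes B = μ₀IR²/[2(R²+z²)^(3/2)] on the axis, with z measured from that loop.
Loop 1 (z = 0.02845 m): B₁ = 9.09×10⁻⁵ T. Loop 2 (z = 0.02845 m): B₂ = 9.09×10⁻⁵ T.
The fields add: B = B₁ + B₂ = 1.82×10⁻⁴ T.

B ≈ 182 μT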